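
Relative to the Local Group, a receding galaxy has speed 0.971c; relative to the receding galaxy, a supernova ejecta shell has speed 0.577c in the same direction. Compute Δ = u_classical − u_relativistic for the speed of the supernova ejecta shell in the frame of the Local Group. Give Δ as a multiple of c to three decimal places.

Galilean: u_cl = 0.577 + 0.971 = 1.5480.
Relativistic: u_rel = (0.577 + 0.971) / (1 + 0.577·0.971) = 1.5480/1.5603 = 0.9921.
Δ = 1.5480 − 0.9921 = 0.5559.
(The classical prediction exceeds c; the relativistic result does not.)

Δ = 0.556c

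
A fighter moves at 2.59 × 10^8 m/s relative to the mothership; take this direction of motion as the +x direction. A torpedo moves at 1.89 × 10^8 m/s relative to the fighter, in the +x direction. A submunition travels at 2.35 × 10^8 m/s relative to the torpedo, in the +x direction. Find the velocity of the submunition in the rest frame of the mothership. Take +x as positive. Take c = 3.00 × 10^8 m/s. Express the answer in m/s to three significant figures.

Apply u = (u' + v)/(1 + u'v/c²) successively, working outward toward the mothership.
(Dividing each given speed by c = 3.00 × 10^8 m/s to work in units of c.)
Start: velocity of the fighter relative to the mothership = 0.8633c.
Compose with the torpedo (u' = 0.630 in the fighter frame): u_1 = (0.630 + 0.863) / (1 + 0.630·0.863) = 1.4933/1.5439 = 0.9672.
Compose with the submunition (u' = 0.783 in the torpedo frame): u_2 = (0.783 + 0.967) / (1 + 0.783·0.967) = 1.7506/1.7577 = 0.9960.
So u = 0.9960 × 3.00 × 10^8 m/s.

2.99 × 10^8 m/s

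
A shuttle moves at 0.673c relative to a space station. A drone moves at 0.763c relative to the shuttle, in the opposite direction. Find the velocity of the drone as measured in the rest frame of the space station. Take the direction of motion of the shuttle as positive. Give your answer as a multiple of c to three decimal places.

With v = 0.673 and u' = -0.763 (in units of c),
u = (u' + v)/(1 + u'v/c²):
u = (-0.763 + 0.673) / (1 + (-0.763)·0.673) = -0.0900/0.4865 = -0.1850
(Galilean addition would give -0.090c.)

-0.185c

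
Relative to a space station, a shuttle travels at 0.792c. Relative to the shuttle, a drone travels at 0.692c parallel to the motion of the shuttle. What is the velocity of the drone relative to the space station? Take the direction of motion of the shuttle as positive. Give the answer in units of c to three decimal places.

With v = 0.792 and u' = 0.692 (in units of c),
u = (u' + v)/(1 + u'v/c²):
u = (0.692 + 0.792) / (1 + 0.692·0.792) = 1.4840/1.5481 = 0.9586

0.959c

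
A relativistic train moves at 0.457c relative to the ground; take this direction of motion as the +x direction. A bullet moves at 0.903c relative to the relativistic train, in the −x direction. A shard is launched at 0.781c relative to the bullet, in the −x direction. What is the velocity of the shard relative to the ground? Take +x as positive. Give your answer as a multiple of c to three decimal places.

-0.967c

Apply u = (u' + v)/(1 + u'v/c²) successively, working outward toward the ground.
Start: velocity of the relativistic train relative to the ground = 0.4570c.
Compose with the bullet (u' = -0.903 in the relativistic train frame): u_1 = (-0.903 + 0.457) / (1 + (-0.903)·0.457) = -0.4460/0.5873 = -0.7594.
Compose with the shard (u' = -0.781 in the bullet frame): u_2 = (-0.781 + (-0.759)) / (1 + (-0.781)·(-0.759)) = -1.5404/1.5931 = -0.9669.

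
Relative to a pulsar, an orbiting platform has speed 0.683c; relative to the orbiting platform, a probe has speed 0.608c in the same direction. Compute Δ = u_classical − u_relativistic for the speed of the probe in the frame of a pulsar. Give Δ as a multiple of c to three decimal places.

Δ = 0.379c

Galilean: u_cl = 0.608 + 0.683 = 1.2910.
Relativistic: u_rel = (0.608 + 0.683) / (1 + 0.608·0.683) = 1.2910/1.4153 = 0.9122.
Δ = 1.2910 − 0.9122 = 0.3788.
(The classical prediction exceeds c; the relativistic result does not.)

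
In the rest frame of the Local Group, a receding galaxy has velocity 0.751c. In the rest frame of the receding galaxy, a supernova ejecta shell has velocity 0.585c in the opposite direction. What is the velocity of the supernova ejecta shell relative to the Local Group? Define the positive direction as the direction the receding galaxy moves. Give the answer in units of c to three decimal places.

With v = 0.751 and u' = -0.585 (in units of c),
u = (u' + v)/(1 + u'v/c²):
u = (-0.585 + 0.751) / (1 + (-0.585)·0.751) = 0.1660/0.5607 = 0.2961

+0.296c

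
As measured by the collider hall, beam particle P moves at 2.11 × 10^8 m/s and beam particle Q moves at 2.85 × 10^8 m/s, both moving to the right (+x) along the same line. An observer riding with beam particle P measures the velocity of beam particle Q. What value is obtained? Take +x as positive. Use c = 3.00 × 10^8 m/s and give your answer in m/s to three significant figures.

+2.23 × 10^8 m/s

β_A = 0.703, β_B = 0.950 (dividing each by c = 3.00 × 10^8 m/s).
Transform to A's frame with the inverse velocity-addition law: u' = (u − v)/(1 − uv/c²), taking u = β_B and v = β_A.
u' = (0.950 − 0.703) / (1 − (0.703)(0.950)) = 0.2467/0.3318 = 0.7433.
u' = 0.7433 × 3.00 × 10^8 m/s.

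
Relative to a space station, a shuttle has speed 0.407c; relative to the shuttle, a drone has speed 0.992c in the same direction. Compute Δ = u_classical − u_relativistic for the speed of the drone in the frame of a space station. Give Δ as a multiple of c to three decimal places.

Galilean: u_cl = 0.992 + 0.407 = 1.3990.
Relativistic: u_rel = (0.992 + 0.407) / (1 + 0.992·0.407) = 1.3990/1.4037 = 0.9966.
Δ = 1.3990 − 0.9966 = 0.4024.
(The classical prediction exceeds c; the relativistic result does not.)

Δ = 0.402c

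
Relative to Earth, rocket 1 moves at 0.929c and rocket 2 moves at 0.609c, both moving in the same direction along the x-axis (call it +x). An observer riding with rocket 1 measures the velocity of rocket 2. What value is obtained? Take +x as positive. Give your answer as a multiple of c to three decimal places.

β_A = 0.929, β_B = 0.609.
Transform to A's frame with the inverse velocity-addition law: u' = (u − v)/(1 − uv/c²), taking u = β_B and v = β_A.
u' = (0.609 − 0.929) / (1 − (0.929)(0.609)) = -0.3200/0.4342 = -0.7369.

-0.737c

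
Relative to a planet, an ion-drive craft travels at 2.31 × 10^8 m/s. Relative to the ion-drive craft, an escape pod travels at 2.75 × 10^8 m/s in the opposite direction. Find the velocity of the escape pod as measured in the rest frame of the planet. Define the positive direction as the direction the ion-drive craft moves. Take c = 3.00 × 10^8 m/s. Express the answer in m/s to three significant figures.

In units of c (dividing by 3.00 × 10^8 m/s): v = 0.770, u' = -0.917.
u = (u' + v)/(1 + u'v/c²):
u = (-0.917 + 0.770) / (1 + (-0.917)·0.770) = -0.1467/0.2942 = -0.4986
(Galilean addition would give -0.147c.)
Converting back: u = -0.4986 × 3.00 × 10^8 m/s.

-1.50 × 10^8 m/s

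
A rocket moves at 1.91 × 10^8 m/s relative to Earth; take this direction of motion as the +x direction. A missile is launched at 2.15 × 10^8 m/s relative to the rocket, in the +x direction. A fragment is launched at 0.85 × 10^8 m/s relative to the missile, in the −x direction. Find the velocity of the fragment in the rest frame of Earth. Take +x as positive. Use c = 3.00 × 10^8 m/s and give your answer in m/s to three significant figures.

Apply u = (u' + v)/(1 + u'v/c²) successively, working outward toward Earth.
(Dividing each given speed by c = 3.00 × 10^8 m/s to work in units of c.)
Start: velocity of the rocket relative to Earth = 0.6367c.
Compose with the missile (u' = 0.717 in the rocket frame): u_1 = (0.717 + 0.637) / (1 + 0.717·0.637) = 1.3533/1.4563 = 0.9293.
Compose with the fragment (u' = -0.283 in the missile frame): u_2 = (-0.283 + 0.929) / (1 + (-0.283)·0.929) = 0.6460/0.7367 = 0.8769.
So u = 0.8769 × 3.00 × 10^8 m/s.

+2.63 × 10^8 m/s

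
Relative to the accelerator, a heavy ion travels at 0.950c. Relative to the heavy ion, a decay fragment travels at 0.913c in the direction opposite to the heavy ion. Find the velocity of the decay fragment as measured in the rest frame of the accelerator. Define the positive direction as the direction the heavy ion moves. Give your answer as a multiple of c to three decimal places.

+0.279c

With v = 0.950 and u' = -0.913 (in units of c),
u = (u' + v)/(1 + u'v/c²):
u = (-0.913 + 0.950) / (1 + (-0.913)·0.950) = 0.0370/0.1326 = 0.2789
(Galilean addition would give +0.037c.)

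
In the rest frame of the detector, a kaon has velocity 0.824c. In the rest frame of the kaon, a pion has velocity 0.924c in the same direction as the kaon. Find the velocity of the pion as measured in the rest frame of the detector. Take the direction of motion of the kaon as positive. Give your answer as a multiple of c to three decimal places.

With v = 0.824 and u' = 0.924 (in units of c),
u = (u' + v)/(1 + u'v/c²):
u = (0.924 + 0.824) / (1 + 0.924·0.824) = 1.7480/1.7614 = 0.9924
(Galilean addition would give +1.748c, exceeding c.)

0.992c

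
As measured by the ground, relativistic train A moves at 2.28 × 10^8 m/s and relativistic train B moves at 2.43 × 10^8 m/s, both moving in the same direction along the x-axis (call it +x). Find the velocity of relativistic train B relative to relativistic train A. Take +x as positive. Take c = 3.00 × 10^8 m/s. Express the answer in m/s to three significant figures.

β_A = 0.760, β_B = 0.810 (dividing each by c = 3.00 × 10^8 m/s).
Transform to A's frame with the inverse velocity-addition law: u' = (u − v)/(1 − uv/c²), taking u = β_B and v = β_A.
u' = (0.810 − 0.760) / (1 − (0.760)(0.810)) = 0.0500/0.3844 = 0.1301.
u' = 0.1301 × 3.00 × 10^8 m/s.

+3.90 × 10^7 m/s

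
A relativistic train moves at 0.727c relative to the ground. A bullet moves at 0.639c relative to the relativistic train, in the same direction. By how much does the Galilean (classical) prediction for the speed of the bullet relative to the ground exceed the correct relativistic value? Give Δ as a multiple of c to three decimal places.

Δ = 0.433c

Galilean: u_cl = 0.639 + 0.727 = 1.3660.
Relativistic: u_rel = (0.639 + 0.727) / (1 + 0.639·0.727) = 1.3660/1.4646 = 0.9327.
Δ = 1.3660 − 0.9327 = 0.4333.
(The classical prediction exceeds c; the relativistic result does not.)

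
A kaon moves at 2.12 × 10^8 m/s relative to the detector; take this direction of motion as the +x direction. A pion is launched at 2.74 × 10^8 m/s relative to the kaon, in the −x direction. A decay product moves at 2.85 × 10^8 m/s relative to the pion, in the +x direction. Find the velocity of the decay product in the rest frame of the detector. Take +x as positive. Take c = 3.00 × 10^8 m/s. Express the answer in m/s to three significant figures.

+2.47 × 10^8 m/s

Apply u = (u' + v)/(1 + u'v/c²) successively, working outward toward the detector.
(Dividing each given speed by c = 3.00 × 10^8 m/s to work in units of c.)
Start: velocity of the kaon relative to the detector = 0.7067c.
Compose with the pion (u' = -0.913 in the kaon frame): u_1 = (-0.913 + 0.707) / (1 + (-0.913)·0.707) = -0.2067/0.3546 = -0.5829.
Compose with the decay product (u' = 0.950 in the pion frame): u_2 = (0.950 + (-0.583)) / (1 + 0.950·(-0.583)) = 0.3671/0.4463 = 0.8227.
So u = 0.8227 × 3.00 × 10^8 m/s.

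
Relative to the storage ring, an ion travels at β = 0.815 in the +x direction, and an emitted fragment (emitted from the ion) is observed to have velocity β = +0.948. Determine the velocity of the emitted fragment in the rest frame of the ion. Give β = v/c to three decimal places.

β = +0.585

Invert the composition law: u' = (u − v)/(1 − uv/c²).
u' = (0.948 − 0.815) / (1 − (0.948)(0.815)) = 0.1330/0.2274 = 0.5849.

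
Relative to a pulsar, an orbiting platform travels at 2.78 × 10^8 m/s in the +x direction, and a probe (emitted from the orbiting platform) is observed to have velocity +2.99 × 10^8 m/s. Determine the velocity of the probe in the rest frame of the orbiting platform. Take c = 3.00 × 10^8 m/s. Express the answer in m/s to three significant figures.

+2.75 × 10^8 m/s

v = 0.927c, u = 0.997c.
Invert the composition law: u' = (u − v)/(1 − uv/c²).
u' = (0.997 − 0.927) / (1 − (0.997)(0.927)) = 0.0700/0.0764 = 0.9160.
u' = 0.9160 × 3.00 × 10^8 m/s.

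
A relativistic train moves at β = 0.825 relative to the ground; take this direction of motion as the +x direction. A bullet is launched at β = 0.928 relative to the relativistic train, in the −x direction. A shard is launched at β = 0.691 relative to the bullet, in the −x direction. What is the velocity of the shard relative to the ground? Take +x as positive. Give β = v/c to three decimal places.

β = -0.867

Apply u = (u' + v)/(1 + u'v/c²) successively, working outward toward the ground.
Start: velocity of the relativistic train relative to the ground = 0.8250c.
Compose with the bullet (u' = -0.928 in the relativistic train frame): u_1 = (-0.928 + 0.825) / (1 + (-0.928)·0.825) = -0.1030/0.2344 = -0.4394.
Compose with the shard (u' = -0.691 in the bullet frame): u_2 = (-0.691 + (-0.439)) / (1 + (-0.691)·(-0.439)) = -1.1304/1.3036 = -0.8671.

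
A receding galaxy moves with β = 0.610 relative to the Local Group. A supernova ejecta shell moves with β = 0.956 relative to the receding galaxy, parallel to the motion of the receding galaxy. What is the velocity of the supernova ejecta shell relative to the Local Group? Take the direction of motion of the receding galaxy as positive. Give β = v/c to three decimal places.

β = 0.989

With v = 0.610 and u' = 0.956 (in units of c),
u = (u' + v)/(1 + u'v/c²):
u = (0.956 + 0.610) / (1 + 0.956·0.610) = 1.5660/1.5832 = 0.9892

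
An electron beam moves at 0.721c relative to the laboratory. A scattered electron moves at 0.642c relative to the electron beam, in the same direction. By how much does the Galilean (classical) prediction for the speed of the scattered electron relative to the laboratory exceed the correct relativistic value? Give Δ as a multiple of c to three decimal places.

Galilean: u_cl = 0.642 + 0.721 = 1.3630.
Relativistic: u_rel = (0.642 + 0.721) / (1 + 0.642·0.721) = 1.3630/1.4629 = 0.9317.
Δ = 1.3630 − 0.9317 = 0.4313.
(The classical prediction exceeds c; the relativistic result does not.)

Δ = 0.431c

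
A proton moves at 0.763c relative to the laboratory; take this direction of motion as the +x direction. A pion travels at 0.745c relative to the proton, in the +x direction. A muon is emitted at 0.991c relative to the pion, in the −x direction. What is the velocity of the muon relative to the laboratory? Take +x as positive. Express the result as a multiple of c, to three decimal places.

Apply u = (u' + v)/(1 + u'v/c²) successively, working outward toward the laboratory.
Start: velocity of the proton relative to the laboratory = 0.7630c.
Compose with the pion (u' = 0.745 in the proton frame): u_1 = (0.745 + 0.763) / (1 + 0.745·0.763) = 1.5080/1.5684 = 0.9615.
Compose with the muon (u' = -0.991 in the pion frame): u_2 = (-0.991 + 0.961) / (1 + (-0.991)·0.961) = -0.0295/0.0472 = -0.6259.

-0.626c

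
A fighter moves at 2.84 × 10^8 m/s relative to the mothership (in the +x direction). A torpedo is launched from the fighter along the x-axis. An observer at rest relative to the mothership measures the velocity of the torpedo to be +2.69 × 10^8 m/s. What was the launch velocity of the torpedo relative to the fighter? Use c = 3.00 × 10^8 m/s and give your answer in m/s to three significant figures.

-9.92 × 10^7 m/s

v = 0.947c, u = 0.897c.
Invert the composition law: u' = (u − v)/(1 − uv/c²).
u' = (0.897 − 0.947) / (1 − (0.897)(0.947)) = -0.0500/0.1512 = -0.3308.
u' = -0.3308 × 3.00 × 10^8 m/s.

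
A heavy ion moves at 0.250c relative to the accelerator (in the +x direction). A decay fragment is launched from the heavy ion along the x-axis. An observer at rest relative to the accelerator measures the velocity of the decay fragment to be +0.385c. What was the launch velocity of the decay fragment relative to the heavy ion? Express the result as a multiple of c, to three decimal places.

+0.149c

Invert the composition law: u' = (u − v)/(1 − uv/c²).
u' = (0.385 − 0.250) / (1 − (0.385)(0.250)) = 0.1350/0.9038 = 0.1494.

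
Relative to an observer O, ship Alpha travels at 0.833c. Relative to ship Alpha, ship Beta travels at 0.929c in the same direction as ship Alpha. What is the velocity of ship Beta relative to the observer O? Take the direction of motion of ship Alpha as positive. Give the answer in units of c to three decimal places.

With v = 0.833 and u' = 0.929 (in units of c),
u = (u' + v)/(1 + u'v/c²):
u = (0.929 + 0.833) / (1 + 0.929·0.833) = 1.7620/1.7739 = 0.9933

0.993c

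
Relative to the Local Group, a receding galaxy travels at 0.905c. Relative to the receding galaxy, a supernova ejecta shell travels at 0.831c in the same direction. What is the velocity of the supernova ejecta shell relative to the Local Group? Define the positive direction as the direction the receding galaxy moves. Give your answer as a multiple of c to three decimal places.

With v = 0.905 and u' = 0.831 (in units of c),
u = (u' + v)/(1 + u'v/c²):
u = (0.831 + 0.905) / (1 + 0.831·0.905) = 1.7360/1.7521 = 0.9908
(Galilean addition would give +1.736c, exceeding c.)

0.991c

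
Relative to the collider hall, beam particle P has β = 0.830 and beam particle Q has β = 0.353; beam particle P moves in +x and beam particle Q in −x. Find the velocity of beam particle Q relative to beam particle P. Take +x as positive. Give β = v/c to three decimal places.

β = -0.915

β_A = 0.830, β_B = -0.353.
Transform to A's frame with the inverse velocity-addition law: u' = (u − v)/(1 − uv/c²), taking u = β_B and v = β_A.
u' = (-0.353 − 0.830) / (1 − (0.830)(-0.353)) = -1.1830/1.2930 = -0.9149.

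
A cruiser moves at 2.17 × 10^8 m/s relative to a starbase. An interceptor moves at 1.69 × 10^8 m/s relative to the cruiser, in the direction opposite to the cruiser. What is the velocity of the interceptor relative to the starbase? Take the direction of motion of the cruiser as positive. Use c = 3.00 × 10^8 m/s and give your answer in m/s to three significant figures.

In units of c (dividing by 3.00 × 10^8 m/s): v = 0.723, u' = -0.563.
u = (u' + v)/(1 + u'v/c²):
u = (-0.563 + 0.723) / (1 + (-0.563)·0.723) = 0.1600/0.5925 = 0.2700
Converting back: u = 0.2700 × 3.00 × 10^8 m/s.

+8.10 × 10^7 m/s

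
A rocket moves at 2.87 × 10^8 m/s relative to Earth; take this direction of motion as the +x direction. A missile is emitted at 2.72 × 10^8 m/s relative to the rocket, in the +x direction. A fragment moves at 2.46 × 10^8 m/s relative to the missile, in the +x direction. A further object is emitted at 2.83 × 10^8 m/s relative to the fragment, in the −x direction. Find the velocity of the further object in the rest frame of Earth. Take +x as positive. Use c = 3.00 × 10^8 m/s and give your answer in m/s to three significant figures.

+2.98 × 10^8 m/s

Apply u = (u' + v)/(1 + u'v/c²) successively, working outward toward Earth.
(Dividing each given speed by c = 3.00 × 10^8 m/s to work in units of c.)
Start: velocity of the rocket relative to Earth = 0.9567c.
Compose with the missile (u' = 0.907 in the rocket frame): u_1 = (0.907 + 0.957) / (1 + 0.907·0.957) = 1.8633/1.8674 = 0.9978.
Compose with the fragment (u' = 0.820 in the missile frame): u_2 = (0.820 + 0.998) / (1 + 0.820·0.998) = 1.8178/1.8182 = 0.9998.
Compose with the further object (u' = -0.943 in the fragment frame): u_3 = (-0.943 + 1.000) / (1 + (-0.943)·1.000) = 0.0565/0.0569 = 0.9927.
So u = 0.9927 × 3.00 × 10^8 m/s.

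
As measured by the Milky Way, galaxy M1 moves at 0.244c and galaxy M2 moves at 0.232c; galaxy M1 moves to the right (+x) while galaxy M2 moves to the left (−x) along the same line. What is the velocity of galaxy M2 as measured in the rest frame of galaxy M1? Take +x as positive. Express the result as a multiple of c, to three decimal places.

β_A = 0.244, β_B = -0.232.
Transform to A's frame with the inverse velocity-addition law: u' = (u − v)/(1 − uv/c²), taking u = β_B and v = β_A.
u' = (-0.232 − 0.244) / (1 − (0.244)(-0.232)) = -0.4760/1.0566 = -0.4505.

-0.450c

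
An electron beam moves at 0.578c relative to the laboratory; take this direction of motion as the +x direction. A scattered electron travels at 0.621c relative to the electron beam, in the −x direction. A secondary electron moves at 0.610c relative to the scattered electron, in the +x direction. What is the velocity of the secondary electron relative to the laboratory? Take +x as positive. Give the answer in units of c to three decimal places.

+0.566c

Apply u = (u' + v)/(1 + u'v/c²) successively, working outward toward the laboratory.
Start: velocity of the electron beam relative to the laboratory = 0.5780c.
Compose with the scattered electron (u' = -0.621 in the electron beam frame): u_1 = (-0.621 + 0.578) / (1 + (-0.621)·0.578) = -0.0430/0.6411 = -0.0671.
Compose with the secondary electron (u' = 0.610 in the scattered electron frame): u_2 = (0.610 + (-0.067)) / (1 + 0.610·(-0.067)) = 0.5429/0.9591 = 0.5661.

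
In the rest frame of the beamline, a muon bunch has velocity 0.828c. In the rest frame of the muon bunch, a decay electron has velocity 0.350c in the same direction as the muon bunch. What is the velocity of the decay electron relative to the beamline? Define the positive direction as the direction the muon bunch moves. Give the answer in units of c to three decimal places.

0.913c

With v = 0.828 and u' = 0.350 (in units of c),
u = (u' + v)/(1 + u'v/c²):
u = (0.350 + 0.828) / (1 + 0.350·0.828) = 1.1780/1.2898 = 0.9133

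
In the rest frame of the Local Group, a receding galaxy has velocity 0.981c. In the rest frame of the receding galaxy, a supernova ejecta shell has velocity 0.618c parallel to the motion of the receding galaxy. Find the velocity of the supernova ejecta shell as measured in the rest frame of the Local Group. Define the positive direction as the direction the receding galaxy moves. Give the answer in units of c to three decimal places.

0.995c

With v = 0.981 and u' = 0.618 (in units of c),
u = (u' + v)/(1 + u'v/c²):
u = (0.618 + 0.981) / (1 + 0.618·0.981) = 1.5990/1.6063 = 0.9955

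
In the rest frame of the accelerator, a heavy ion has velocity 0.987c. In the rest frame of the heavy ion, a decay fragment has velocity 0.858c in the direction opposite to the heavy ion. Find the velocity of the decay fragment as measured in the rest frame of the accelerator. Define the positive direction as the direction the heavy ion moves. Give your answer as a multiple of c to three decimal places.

+0.842c

With v = 0.987 and u' = -0.858 (in units of c),
u = (u' + v)/(1 + u'v/c²):
u = (-0.858 + 0.987) / (1 + (-0.858)·0.987) = 0.1290/0.1532 = 0.8423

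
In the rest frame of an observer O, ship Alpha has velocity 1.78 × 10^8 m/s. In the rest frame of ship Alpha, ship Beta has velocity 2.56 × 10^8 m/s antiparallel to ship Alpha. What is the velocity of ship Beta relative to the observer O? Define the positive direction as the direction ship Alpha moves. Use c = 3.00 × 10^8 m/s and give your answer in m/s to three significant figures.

In units of c (dividing by 3.00 × 10^8 m/s): v = 0.593, u' = -0.853.
u = (u' + v)/(1 + u'v/c²):
u = (-0.853 + 0.593) / (1 + (-0.853)·0.593) = -0.2600/0.4937 = -0.5266
Converting back: u = -0.5266 × 3.00 × 10^8 m/s.

-1.58 × 10^8 m/s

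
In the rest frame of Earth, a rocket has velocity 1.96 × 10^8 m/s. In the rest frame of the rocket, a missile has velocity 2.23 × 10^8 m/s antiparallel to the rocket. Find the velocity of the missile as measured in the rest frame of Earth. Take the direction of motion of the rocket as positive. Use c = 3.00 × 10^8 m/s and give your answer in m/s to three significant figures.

-5.25 × 10^7 m/s

In units of c (dividing by 3.00 × 10^8 m/s): v = 0.653, u' = -0.743.
u = (u' + v)/(1 + u'v/c²):
u = (-0.743 + 0.653) / (1 + (-0.743)·0.653) = -0.0900/0.5144 = -0.1750
(Galilean addition would give -0.090c.)
Converting back: u = -0.1750 × 3.00 × 10^8 m/s.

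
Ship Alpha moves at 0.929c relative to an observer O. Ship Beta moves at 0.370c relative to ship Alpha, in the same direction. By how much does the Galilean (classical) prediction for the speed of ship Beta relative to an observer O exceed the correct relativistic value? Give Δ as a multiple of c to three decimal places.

Galilean: u_cl = 0.370 + 0.929 = 1.2990.
Relativistic: u_rel = (0.370 + 0.929) / (1 + 0.370·0.929) = 1.2990/1.3437 = 0.9667.
Δ = 1.2990 − 0.9667 = 0.3323.
(The classical prediction exceeds c; the relativistic result does not.)

Δ = 0.332c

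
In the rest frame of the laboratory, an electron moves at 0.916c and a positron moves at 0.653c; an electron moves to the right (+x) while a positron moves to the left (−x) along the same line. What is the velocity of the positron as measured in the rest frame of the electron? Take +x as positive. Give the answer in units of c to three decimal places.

β_A = 0.916, β_B = -0.653.
Transform to A's frame with the inverse velocity-addition law: u' = (u − v)/(1 − uv/c²), taking u = β_B and v = β_A.
u' = (-0.653 − 0.916) / (1 − (0.916)(-0.653)) = -1.5690/1.5981 = -0.9818.

-0.982c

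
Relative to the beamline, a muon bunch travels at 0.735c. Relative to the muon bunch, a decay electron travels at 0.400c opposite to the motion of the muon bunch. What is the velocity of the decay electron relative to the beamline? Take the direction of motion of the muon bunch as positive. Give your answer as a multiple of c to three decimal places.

With v = 0.735 and u' = -0.400 (in units of c),
u = (u' + v)/(1 + u'v/c²):
u = (-0.400 + 0.735) / (1 + (-0.400)·0.735) = 0.3350/0.7060 = 0.4745

+0.475c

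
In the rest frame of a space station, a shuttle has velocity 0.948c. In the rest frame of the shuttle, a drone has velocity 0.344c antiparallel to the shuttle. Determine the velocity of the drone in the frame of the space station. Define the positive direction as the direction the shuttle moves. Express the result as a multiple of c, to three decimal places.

+0.896c

With v = 0.948 and u' = -0.344 (in units of c),
u = (u' + v)/(1 + u'v/c²):
u = (-0.344 + 0.948) / (1 + (-0.344)·0.948) = 0.6040/0.6739 = 0.8963
(Galilean addition would give +0.604c.)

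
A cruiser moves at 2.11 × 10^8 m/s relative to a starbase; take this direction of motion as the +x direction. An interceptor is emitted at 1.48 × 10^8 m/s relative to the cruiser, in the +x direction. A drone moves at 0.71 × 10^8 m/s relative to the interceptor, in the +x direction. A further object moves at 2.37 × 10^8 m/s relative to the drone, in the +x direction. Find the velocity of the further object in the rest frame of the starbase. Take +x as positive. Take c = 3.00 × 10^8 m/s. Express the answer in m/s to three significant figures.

2.97 × 10^8 m/s

Apply u = (u' + v)/(1 + u'v/c²) successively, working outward toward the starbase.
(Dividing each given speed by c = 3.00 × 10^8 m/s to work in units of c.)
Start: velocity of the cruiser relative to the starbase = 0.7033c.
Compose with the interceptor (u' = 0.493 in the cruiser frame): u_1 = (0.493 + 0.703) / (1 + 0.493·0.703) = 1.1967/1.3470 = 0.8884.
Compose with the drone (u' = 0.237 in the interceptor frame): u_2 = (0.237 + 0.888) / (1 + 0.237·0.888) = 1.1251/1.2103 = 0.9296.
Compose with the further object (u' = 0.790 in the drone frame): u_3 = (0.790 + 0.930) / (1 + 0.790·0.930) = 1.7196/1.7344 = 0.9915.
So u = 0.9915 × 3.00 × 10^8 m/s.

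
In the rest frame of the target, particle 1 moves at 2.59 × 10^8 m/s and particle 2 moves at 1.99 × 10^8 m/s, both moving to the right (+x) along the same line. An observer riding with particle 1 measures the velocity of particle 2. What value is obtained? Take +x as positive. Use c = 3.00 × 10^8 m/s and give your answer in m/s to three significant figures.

-1.40 × 10^8 m/s

β_A = 0.863, β_B = 0.663 (dividing each by c = 3.00 × 10^8 m/s).
Transform to A's frame with the inverse velocity-addition law: u' = (u − v)/(1 − uv/c²), taking u = β_B and v = β_A.
u' = (0.663 − 0.863) / (1 − (0.863)(0.663)) = -0.2000/0.4273 = -0.4680.
u' = -0.4680 × 3.00 × 10^8 m/s.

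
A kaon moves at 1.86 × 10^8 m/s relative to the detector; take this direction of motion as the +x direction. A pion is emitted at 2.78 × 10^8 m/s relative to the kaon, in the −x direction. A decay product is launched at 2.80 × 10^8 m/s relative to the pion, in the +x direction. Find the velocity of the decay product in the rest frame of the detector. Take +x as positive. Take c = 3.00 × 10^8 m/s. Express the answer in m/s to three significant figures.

Apply u = (u' + v)/(1 + u'v/c²) successively, working outward toward the detector.
(Dividing each given speed by c = 3.00 × 10^8 m/s to work in units of c.)
Start: velocity of the kaon relative to the detector = 0.6200c.
Compose with the pion (u' = -0.927 in the kaon frame): u_1 = (-0.927 + 0.620) / (1 + (-0.927)·0.620) = -0.3067/0.4255 = -0.7208.
Compose with the decay product (u' = 0.933 in the pion frame): u_2 = (0.933 + (-0.721)) / (1 + 0.933·(-0.721)) = 0.2126/0.3273 = 0.6495.
So u = 0.6495 × 3.00 × 10^8 m/s.

+1.95 × 10^8 m/s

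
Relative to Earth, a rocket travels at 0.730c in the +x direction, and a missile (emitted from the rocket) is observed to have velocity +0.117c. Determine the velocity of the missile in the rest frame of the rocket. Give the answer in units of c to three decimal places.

-0.670c

Invert the composition law: u' = (u − v)/(1 − uv/c²).
u' = (0.117 − 0.730) / (1 − (0.117)(0.730)) = -0.6130/0.9146 = -0.6702.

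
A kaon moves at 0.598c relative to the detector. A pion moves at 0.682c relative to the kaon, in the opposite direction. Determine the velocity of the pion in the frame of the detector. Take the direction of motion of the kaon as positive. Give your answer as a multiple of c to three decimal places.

With v = 0.598 and u' = -0.682 (in units of c),
u = (u' + v)/(1 + u'v/c²):
u = (-0.682 + 0.598) / (1 + (-0.682)·0.598) = -0.0840/0.5922 = -0.1419

-0.142c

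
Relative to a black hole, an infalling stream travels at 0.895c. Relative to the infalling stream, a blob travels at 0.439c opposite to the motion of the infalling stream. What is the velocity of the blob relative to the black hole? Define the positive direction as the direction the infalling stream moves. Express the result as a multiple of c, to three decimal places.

With v = 0.895 and u' = -0.439 (in units of c),
u = (u' + v)/(1 + u'v/c²):
u = (-0.439 + 0.895) / (1 + (-0.439)·0.895) = 0.4560/0.6071 = 0.7511
(Galilean addition would give +0.456c.)

+0.751c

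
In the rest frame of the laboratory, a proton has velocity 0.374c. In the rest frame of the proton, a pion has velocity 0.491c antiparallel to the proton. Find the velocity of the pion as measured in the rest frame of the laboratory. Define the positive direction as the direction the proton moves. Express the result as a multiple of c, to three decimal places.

With v = 0.374 and u' = -0.491 (in units of c),
u = (u' + v)/(1 + u'v/c²):
u = (-0.491 + 0.374) / (1 + (-0.491)·0.374) = -0.1170/0.8164 = -0.1433

-0.143c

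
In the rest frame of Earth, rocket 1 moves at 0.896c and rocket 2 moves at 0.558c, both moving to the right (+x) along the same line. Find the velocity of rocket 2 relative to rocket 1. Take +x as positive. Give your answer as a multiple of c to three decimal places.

β_A = 0.896, β_B = 0.558.
Transform to A's frame with the inverse velocity-addition law: u' = (u − v)/(1 − uv/c²), taking u = β_B and v = β_A.
u' = (0.558 − 0.896) / (1 − (0.896)(0.558)) = -0.3380/0.5000 = -0.6760.

-0.676c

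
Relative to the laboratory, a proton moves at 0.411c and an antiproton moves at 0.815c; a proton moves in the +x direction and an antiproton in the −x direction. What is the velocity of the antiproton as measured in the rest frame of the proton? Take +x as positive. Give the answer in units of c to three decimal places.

β_A = 0.411, β_B = -0.815.
Transform to A's frame with the inverse velocity-addition law: u' = (u − v)/(1 − uv/c²), taking u = β_B and v = β_A.
u' = (-0.815 − 0.411) / (1 − (0.411)(-0.815)) = -1.2260/1.3350 = -0.9184.

-0.918c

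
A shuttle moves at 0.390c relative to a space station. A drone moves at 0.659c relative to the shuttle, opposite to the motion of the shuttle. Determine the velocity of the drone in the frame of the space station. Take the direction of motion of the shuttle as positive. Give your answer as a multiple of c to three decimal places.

-0.362c

With v = 0.390 and u' = -0.659 (in units of c),
u = (u' + v)/(1 + u'v/c²):
u = (-0.659 + 0.390) / (1 + (-0.659)·0.390) = -0.2690/0.7430 = -0.3621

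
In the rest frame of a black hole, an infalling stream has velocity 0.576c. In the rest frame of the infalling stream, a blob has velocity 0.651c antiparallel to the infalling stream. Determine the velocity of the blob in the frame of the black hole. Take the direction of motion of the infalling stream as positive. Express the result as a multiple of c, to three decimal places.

-0.120c

With v = 0.576 and u' = -0.651 (in units of c),
u = (u' + v)/(1 + u'v/c²):
u = (-0.651 + 0.576) / (1 + (-0.651)·0.576) = -0.0750/0.6250 = -0.1200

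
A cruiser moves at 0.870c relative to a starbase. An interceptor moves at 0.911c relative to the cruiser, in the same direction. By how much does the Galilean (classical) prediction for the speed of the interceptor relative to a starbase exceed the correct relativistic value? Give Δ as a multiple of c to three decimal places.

Δ = 0.787c

Galilean: u_cl = 0.911 + 0.870 = 1.7810.
Relativistic: u_rel = (0.911 + 0.870) / (1 + 0.911·0.870) = 1.7810/1.7926 = 0.9935.
Δ = 1.7810 − 0.9935 = 0.7875.
(The classical prediction exceeds c; the relativistic result does not.)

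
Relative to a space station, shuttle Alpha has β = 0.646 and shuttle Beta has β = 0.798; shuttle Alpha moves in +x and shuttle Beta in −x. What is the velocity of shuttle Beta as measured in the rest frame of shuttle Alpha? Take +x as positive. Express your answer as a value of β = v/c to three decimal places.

β_A = 0.646, β_B = -0.798.
Transform to A's frame with the inverse velocity-addition law: u' = (u − v)/(1 − uv/c²), taking u = β_B and v = β_A.
u' = (-0.798 − 0.646) / (1 − (0.646)(-0.798)) = -1.4440/1.5155 = -0.9528.

β = -0.953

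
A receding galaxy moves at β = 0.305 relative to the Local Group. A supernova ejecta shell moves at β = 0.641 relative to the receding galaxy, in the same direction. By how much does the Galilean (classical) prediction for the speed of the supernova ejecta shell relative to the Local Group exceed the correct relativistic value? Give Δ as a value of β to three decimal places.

Δ = 0.155

Galilean: u_cl = 0.641 + 0.305 = 0.9460.
Relativistic: u_rel = (0.641 + 0.305) / (1 + 0.641·0.305) = 0.9460/1.1955 = 0.7913.
Δ = 0.9460 − 0.7913 = 0.1547.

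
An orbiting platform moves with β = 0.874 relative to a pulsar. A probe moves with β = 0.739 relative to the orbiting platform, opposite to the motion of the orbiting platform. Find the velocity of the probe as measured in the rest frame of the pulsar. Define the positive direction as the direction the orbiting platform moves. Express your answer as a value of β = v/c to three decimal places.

With v = 0.874 and u' = -0.739 (in units of c),
u = (u' + v)/(1 + u'v/c²):
u = (-0.739 + 0.874) / (1 + (-0.739)·0.874) = 0.1350/0.3541 = 0.3812

β = +0.381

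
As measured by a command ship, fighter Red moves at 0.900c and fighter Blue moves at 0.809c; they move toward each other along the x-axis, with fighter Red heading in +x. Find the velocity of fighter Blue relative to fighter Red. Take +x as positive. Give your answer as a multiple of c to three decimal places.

β_A = 0.900, β_B = -0.809.
Transform to A's frame with the inverse velocity-addition law: u' = (u − v)/(1 − uv/c²), taking u = β_B and v = β_A.
u' = (-0.809 − 0.900) / (1 − (0.900)(-0.809)) = -1.7090/1.7281 = -0.9889.

-0.989c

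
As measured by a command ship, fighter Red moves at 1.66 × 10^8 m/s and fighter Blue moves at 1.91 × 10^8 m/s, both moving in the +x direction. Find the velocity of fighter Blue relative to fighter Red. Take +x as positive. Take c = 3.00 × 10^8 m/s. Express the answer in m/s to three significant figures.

β_A = 0.553, β_B = 0.637 (dividing each by c = 3.00 × 10^8 m/s).
Transform to A's frame with the inverse velocity-addition law: u' = (u − v)/(1 − uv/c²), taking u = β_B and v = β_A.
u' = (0.637 − 0.553) / (1 − (0.553)(0.637)) = 0.0833/0.6477 = 0.1287.
u' = 0.1287 × 3.00 × 10^8 m/s.

+3.86 × 10^7 m/s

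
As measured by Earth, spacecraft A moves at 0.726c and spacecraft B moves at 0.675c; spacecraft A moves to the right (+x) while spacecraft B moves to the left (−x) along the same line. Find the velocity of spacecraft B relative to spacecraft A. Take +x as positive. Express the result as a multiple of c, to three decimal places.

β_A = 0.726, β_B = -0.675.
Transform to A's frame with the inverse velocity-addition law: u' = (u − v)/(1 − uv/c²), taking u = β_B and v = β_A.
u' = (-0.675 − 0.726) / (1 − (0.726)(-0.675)) = -1.4010/1.4901 = -0.9402.

-0.940c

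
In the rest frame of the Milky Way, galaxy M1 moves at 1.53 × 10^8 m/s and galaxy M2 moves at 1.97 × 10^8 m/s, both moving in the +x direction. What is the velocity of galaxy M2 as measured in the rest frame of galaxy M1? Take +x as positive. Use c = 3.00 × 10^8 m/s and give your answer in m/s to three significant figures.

β_A = 0.510, β_B = 0.657 (dividing each by c = 3.00 × 10^8 m/s).
Transform to A's frame with the inverse velocity-addition law: u' = (u − v)/(1 − uv/c²), taking u = β_B and v = β_A.
u' = (0.657 − 0.510) / (1 − (0.510)(0.657)) = 0.1467/0.6651 = 0.2205.
u' = 0.2205 × 3.00 × 10^8 m/s.

+6.62 × 10^7 m/s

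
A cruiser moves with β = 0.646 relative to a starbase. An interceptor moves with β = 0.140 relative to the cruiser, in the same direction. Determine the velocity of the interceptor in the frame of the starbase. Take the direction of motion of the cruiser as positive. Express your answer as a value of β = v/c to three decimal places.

With v = 0.646 and u' = 0.140 (in units of c),
u = (u' + v)/(1 + u'v/c²):
u = (0.140 + 0.646) / (1 + 0.140·0.646) = 0.7860/1.0904 = 0.7208
(Galilean addition would give +0.786c.)

β = 0.721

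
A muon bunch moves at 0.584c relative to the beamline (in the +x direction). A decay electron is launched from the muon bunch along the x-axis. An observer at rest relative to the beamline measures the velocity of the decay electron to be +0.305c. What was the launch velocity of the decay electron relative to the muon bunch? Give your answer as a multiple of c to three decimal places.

-0.339c

Invert the composition law: u' = (u − v)/(1 − uv/c²).
u' = (0.305 − 0.584) / (1 − (0.305)(0.584)) = -0.2790/0.8219 = -0.3395.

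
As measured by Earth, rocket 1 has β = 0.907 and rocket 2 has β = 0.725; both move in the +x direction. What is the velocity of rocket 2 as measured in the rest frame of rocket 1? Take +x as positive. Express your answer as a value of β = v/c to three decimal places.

β = -0.532

β_A = 0.907, β_B = 0.725.
Transform to A's frame with the inverse velocity-addition law: u' = (u − v)/(1 − uv/c²), taking u = β_B and v = β_A.
u' = (0.725 − 0.907) / (1 − (0.907)(0.725)) = -0.1820/0.3424 = -0.5315.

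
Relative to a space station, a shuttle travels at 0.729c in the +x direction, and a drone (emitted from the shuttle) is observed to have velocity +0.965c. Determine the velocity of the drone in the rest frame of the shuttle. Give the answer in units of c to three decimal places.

Invert the composition law: u' = (u − v)/(1 − uv/c²).
u' = (0.965 − 0.729) / (1 − (0.965)(0.729)) = 0.2360/0.2965 = 0.7959.

+0.796c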